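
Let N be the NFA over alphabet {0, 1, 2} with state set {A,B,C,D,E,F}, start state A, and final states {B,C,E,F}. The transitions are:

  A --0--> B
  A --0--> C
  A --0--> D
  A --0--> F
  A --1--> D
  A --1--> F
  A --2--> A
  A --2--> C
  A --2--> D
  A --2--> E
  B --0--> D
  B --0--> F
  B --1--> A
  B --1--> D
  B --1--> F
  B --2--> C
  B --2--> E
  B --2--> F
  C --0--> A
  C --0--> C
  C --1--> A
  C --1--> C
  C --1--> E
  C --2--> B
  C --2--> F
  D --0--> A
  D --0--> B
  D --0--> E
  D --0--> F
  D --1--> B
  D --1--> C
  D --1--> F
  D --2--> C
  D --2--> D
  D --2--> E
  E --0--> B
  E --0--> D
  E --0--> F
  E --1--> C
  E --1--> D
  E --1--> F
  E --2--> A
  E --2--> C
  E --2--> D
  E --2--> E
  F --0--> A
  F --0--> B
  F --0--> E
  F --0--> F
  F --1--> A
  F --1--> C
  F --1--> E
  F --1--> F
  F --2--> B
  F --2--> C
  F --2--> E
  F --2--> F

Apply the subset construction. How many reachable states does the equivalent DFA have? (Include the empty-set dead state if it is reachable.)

Start state of the DFA: {A}.
{A} --0--> {B,C,D,F}  [new]
{A} --1--> {D,F}  [new]
{A} --2--> {A,C,D,E}  [new]
{B,C,D,F} --0--> {A,B,C,D,E,F}  [new]
{B,C,D,F} --1--> {A,B,C,D,E,F}  [seen]
{B,C,D,F} --2--> {B,C,D,E,F}  [new]
{D,F} --0--> {A,B,E,F}  [new]
{D,F} --1--> {A,B,C,E,F}  [new]
{D,F} --2--> {B,C,D,E,F}  [seen]
{A,C,D,E} --0--> {A,B,C,D,E,F}  [seen]
{A,C,D,E} --1--> {A,B,C,D,E,F}  [seen]
{A,C,D,E} --2--> {A,B,C,D,E,F}  [seen]
{A,B,C,D,E,F} --0--> {A,B,C,D,E,F}  [seen]
{A,B,C,D,E,F} --1--> {A,B,C,D,E,F}  [seen]
{A,B,C,D,E,F} --2--> {A,B,C,D,E,F}  [seen]
{B,C,D,E,F} --0--> {A,B,C,D,E,F}  [seen]
{B,C,D,E,F} --1--> {A,B,C,D,E,F}  [seen]
{B,C,D,E,F} --2--> {A,B,C,D,E,F}  [seen]
{A,B,E,F} --0--> {A,B,C,D,E,F}  [seen]
{A,B,E,F} --1--> {A,C,D,E,F}  [new]
{A,B,E,F} --2--> {A,B,C,D,E,F}  [seen]
{A,B,C,E,F} --0--> {A,B,C,D,E,F}  [seen]
{A,B,C,E,F} --1--> {A,C,D,E,F}  [seen]
{A,B,C,E,F} --2--> {A,B,C,D,E,F}  [seen]
{A,C,D,E,F} --0--> {A,B,C,D,E,F}  [seen]
{A,C,D,E,F} --1--> {A,B,C,D,E,F}  [seen]
{A,C,D,E,F} --2--> {A,B,C,D,E,F}  [seen]
Reachable DFA states: {A}, {B,C,D,F}, {D,F}, {A,C,D,E}, {A,B,C,D,E,F}, {B,C,D,E,F}, {A,B,E,F}, {A,B,C,E,F}, {A,C,D,E,F}.

9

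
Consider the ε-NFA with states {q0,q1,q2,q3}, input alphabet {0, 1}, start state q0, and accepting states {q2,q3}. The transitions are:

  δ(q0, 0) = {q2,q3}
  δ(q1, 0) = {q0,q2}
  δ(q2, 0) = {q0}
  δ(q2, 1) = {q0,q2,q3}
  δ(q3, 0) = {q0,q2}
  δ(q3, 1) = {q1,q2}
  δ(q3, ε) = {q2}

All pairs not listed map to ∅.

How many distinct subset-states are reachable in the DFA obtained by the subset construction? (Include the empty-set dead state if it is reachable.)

Start state of the DFA: {q0} (ε-closure of the NFA start).
{q0} --0--> {q2,q3}  [new]
{q0} --1--> ∅  [new]
{q2,q3} --0--> {q0,q2}  [new]
{q2,q3} --1--> {q0,q1,q2,q3}  [new]
∅ --0--> ∅  [seen]
∅ --1--> ∅  [seen]
{q0,q2} --0--> {q0,q2,q3}  [new]
{q0,q2} --1--> {q0,q2,q3}  [seen]
{q0,q1,q2,q3} --0--> {q0,q2,q3}  [seen]
{q0,q1,q2,q3} --1--> {q0,q1,q2,q3}  [seen]
{q0,q2,q3} --0--> {q0,q2,q3}  [seen]
{q0,q2,q3} --1--> {q0,q1,q2,q3}  [seen]
Reachable DFA states: {q0}, {q2,q3}, ∅, {q0,q2}, {q0,q1,q2,q3}, {q0,q2,q3}.

6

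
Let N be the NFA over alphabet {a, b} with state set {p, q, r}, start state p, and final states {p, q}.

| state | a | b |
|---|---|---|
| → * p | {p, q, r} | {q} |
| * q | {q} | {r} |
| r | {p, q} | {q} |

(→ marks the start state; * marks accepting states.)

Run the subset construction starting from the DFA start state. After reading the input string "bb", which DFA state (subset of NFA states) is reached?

Start: {p}.
δ(p,b) = {q}.
Union: {q}.
After b: {q}.
δ(q,b) = {r}.
Union: {r}.
After b: {r}.

{r}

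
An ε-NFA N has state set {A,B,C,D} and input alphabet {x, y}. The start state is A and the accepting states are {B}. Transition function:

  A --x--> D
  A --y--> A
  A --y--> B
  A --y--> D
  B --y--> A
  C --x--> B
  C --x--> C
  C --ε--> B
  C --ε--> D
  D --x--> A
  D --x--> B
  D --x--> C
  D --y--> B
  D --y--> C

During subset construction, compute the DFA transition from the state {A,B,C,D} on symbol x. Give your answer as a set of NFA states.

δ(A,x) = {D}; δ(B,x) = ∅; δ(C,x) = {B,C}; δ(D,x) = {A,B,C}.
Union: {A,B,C,D}.

{A,B,C,D}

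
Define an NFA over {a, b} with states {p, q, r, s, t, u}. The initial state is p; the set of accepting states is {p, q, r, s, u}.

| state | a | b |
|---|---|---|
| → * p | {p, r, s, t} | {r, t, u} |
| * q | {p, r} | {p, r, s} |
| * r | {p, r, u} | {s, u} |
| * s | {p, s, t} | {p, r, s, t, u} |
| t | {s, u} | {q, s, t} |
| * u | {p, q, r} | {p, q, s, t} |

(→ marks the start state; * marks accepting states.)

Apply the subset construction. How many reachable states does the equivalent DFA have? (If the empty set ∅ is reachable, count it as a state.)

Start state of the DFA: {p}.
{p} --a--> {p, r, s, t}  [new]
{p} --b--> {r, t, u}  [new]
{p, r, s, t} --a--> {p, r, s, t, u}  [new]
{p, r, s, t} --b--> {p, q, r, s, t, u}  [new]
{r, t, u} --a--> {p, q, r, s, u}  [new]
{r, t, u} --b--> {p, q, s, t, u}  [new]
{p, r, s, t, u} --a--> {p, q, r, s, t, u}  [seen]
{p, r, s, t, u} --b--> {p, q, r, s, t, u}  [seen]
{p, q, r, s, t, u} --a--> {p, q, r, s, t, u}  [seen]
{p, q, r, s, t, u} --b--> {p, q, r, s, t, u}  [seen]
{p, q, r, s, u} --a--> {p, q, r, s, t, u}  [seen]
{p, q, r, s, u} --b--> {p, q, r, s, t, u}  [seen]
{p, q, s, t, u} --a--> {p, q, r, s, t, u}  [seen]
{p, q, s, t, u} --b--> {p, q, r, s, t, u}  [seen]
Reachable DFA states: {p}, {p, r, s, t}, {r, t, u}, {p, r, s, t, u}, {p, q, r, s, t, u}, {p, q, r, s, u}, {p, q, s, t, u}.

7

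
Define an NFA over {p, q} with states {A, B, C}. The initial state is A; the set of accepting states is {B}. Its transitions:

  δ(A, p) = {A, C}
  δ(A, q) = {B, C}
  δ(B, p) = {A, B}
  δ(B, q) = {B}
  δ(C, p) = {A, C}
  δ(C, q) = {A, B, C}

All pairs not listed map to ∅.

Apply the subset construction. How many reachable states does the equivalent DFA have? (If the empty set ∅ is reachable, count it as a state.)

Start state of the DFA: {A}.
{A} --p--> {A, C}  [new]
{A} --q--> {B, C}  [new]
{A, C} --p--> {A, C}  [seen]
{A, C} --q--> {A, B, C}  [new]
{B, C} --p--> {A, B, C}  [seen]
{B, C} --q--> {A, B, C}  [seen]
{A, B, C} --p--> {A, B, C}  [seen]
{A, B, C} --q--> {A, B, C}  [seen]
Reachable DFA states: {A}, {A, C}, {B, C}, {A, B, C}.

4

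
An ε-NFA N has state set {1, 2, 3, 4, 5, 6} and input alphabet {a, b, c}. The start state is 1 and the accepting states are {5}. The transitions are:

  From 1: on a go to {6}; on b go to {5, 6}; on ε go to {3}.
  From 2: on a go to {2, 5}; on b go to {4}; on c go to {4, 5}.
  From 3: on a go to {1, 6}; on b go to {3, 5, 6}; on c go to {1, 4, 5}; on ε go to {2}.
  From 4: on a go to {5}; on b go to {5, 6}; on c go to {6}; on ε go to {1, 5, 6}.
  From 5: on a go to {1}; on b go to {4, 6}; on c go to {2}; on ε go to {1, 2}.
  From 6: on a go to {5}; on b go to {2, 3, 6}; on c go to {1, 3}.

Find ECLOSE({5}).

Begin with {5}.
5 →ε {1, 2}; add 1, 2.
1 →ε {3}; add 3.
ε-closure = {1, 2, 3, 5}.

{1, 2, 3, 5}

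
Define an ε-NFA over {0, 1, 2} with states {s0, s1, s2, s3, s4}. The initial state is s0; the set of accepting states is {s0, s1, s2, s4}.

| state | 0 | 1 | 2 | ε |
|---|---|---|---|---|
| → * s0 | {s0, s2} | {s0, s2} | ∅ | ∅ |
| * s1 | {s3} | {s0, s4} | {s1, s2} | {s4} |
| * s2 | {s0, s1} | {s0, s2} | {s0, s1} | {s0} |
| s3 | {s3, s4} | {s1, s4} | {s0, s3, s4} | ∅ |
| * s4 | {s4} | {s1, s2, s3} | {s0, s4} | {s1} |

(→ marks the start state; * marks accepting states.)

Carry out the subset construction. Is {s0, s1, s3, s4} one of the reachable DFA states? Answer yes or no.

no

Start state of the DFA: {s0} (ε-closure of the NFA start).
{s0} --0--> {s0, s2}  [new]
{s0} --1--> {s0, s2}  [seen]
{s0} --2--> ∅  [new]
{s0, s2} --0--> {s0, s1, s2, s4}  [new]
{s0, s2} --1--> {s0, s2}  [seen]
{s0, s2} --2--> {s0, s1, s4}  [new]
∅ --0--> ∅  [seen]
∅ --1--> ∅  [seen]
∅ --2--> ∅  [seen]
{s0, s1, s2, s4} --0--> {s0, s1, s2, s3, s4}  [new]
{s0, s1, s2, s4} --1--> {s0, s1, s2, s3, s4}  [seen]
{s0, s1, s2, s4} --2--> {s0, s1, s2, s4}  [seen]
{s0, s1, s4} --0--> {s0, s1, s2, s3, s4}  [seen]
{s0, s1, s4} --1--> {s0, s1, s2, s3, s4}  [seen]
{s0, s1, s4} --2--> {s0, s1, s2, s4}  [seen]
{s0, s1, s2, s3, s4} --0--> {s0, s1, s2, s3, s4}  [seen]
{s0, s1, s2, s3, s4} --1--> {s0, s1, s2, s3, s4}  [seen]
{s0, s1, s2, s3, s4} --2--> {s0, s1, s2, s3, s4}  [seen]
Reachable DFA states: {s0}, {s0, s2}, ∅, {s0, s1, s2, s4}, {s0, s1, s4}, {s0, s1, s2, s3, s4}.
{s0, s1, s3, s4} is not among them.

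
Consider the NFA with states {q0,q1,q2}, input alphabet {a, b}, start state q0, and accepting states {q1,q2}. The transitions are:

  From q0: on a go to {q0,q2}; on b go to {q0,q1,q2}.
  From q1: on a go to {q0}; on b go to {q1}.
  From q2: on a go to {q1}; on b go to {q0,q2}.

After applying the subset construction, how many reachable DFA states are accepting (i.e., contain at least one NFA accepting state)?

Start state of the DFA: {q0}.
{q0} --a--> {q0,q2}  [new]
{q0} --b--> {q0,q1,q2}  [new]
{q0,q2} --a--> {q0,q1,q2}  [seen]
{q0,q2} --b--> {q0,q1,q2}  [seen]
{q0,q1,q2} --a--> {q0,q1,q2}  [seen]
{q0,q1,q2} --b--> {q0,q1,q2}  [seen]
Reachable DFA states: {q0}, {q0,q2}, {q0,q1,q2}.
Accepting DFA states (contain an NFA accepting state): {q0,q2}, {q0,q1,q2}.

2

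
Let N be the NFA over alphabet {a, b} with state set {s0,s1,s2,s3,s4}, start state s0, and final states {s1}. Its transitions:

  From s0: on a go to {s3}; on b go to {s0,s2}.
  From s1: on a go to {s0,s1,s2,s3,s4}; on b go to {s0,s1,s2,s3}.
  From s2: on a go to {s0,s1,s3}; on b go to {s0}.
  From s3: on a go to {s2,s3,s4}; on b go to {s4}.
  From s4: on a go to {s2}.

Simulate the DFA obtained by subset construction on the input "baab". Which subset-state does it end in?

{s0,s1,s2,s3,s4}

Start: {s0}.
δ(s0,b) = {s0,s2}.
Union: {s0,s2}.
After b: {s0,s2}.
δ(s0,a) = {s3}; δ(s2,a) = {s0,s1,s3}.
Union: {s0,s1,s3}.
After a: {s0,s1,s3}.
δ(s0,a) = {s3}; δ(s1,a) = {s0,s1,s2,s3,s4}; δ(s3,a) = {s2,s3,s4}.
Union: {s0,s1,s2,s3,s4}.
After a: {s0,s1,s2,s3,s4}.
δ(s0,b) = {s0,s2}; δ(s1,b) = {s0,s1,s2,s3}; δ(s2,b) = {s0}; δ(s3,b) = {s4}; δ(s4,b) = ∅.
Union: {s0,s1,s2,s3,s4}.
After b: {s0,s1,s2,s3,s4}.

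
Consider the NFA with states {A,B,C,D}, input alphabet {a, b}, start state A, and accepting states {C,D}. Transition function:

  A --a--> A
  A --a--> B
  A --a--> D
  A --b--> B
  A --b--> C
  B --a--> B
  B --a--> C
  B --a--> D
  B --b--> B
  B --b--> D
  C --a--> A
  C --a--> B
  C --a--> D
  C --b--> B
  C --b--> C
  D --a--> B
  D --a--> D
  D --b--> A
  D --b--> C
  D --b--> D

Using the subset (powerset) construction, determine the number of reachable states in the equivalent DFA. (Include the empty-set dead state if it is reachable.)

Start state of the DFA: {A}.
{A} --a--> {A,B,D}  [new]
{A} --b--> {B,C}  [new]
{A,B,D} --a--> {A,B,C,D}  [new]
{A,B,D} --b--> {A,B,C,D}  [seen]
{B,C} --a--> {A,B,C,D}  [seen]
{B,C} --b--> {B,C,D}  [new]
{A,B,C,D} --a--> {A,B,C,D}  [seen]
{A,B,C,D} --b--> {A,B,C,D}  [seen]
{B,C,D} --a--> {A,B,C,D}  [seen]
{B,C,D} --b--> {A,B,C,D}  [seen]
Reachable DFA states: {A}, {A,B,D}, {B,C}, {A,B,C,D}, {B,C,D}.

5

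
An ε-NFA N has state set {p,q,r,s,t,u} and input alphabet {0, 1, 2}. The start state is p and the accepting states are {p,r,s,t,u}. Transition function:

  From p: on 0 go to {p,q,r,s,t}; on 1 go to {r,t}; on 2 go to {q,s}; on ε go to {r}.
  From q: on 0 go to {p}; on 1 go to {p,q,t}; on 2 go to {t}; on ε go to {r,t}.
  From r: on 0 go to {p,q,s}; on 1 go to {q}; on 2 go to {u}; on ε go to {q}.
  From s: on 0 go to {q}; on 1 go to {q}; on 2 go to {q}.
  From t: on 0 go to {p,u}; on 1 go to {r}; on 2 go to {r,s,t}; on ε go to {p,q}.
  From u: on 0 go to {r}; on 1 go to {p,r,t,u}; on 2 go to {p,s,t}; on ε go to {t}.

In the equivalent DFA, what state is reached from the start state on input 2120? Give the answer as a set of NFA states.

{p,q,r,s,t,u}

Start: {p,q,r,t}.
δ(p,2) = {q,s}; δ(q,2) = {t}; δ(r,2) = {u}; δ(t,2) = {r,s,t}.
Union: {q,r,s,t,u}.
ε-closure gives {p,q,r,s,t,u}.
After 2: {p,q,r,s,t,u}.
δ(p,1) = {r,t}; δ(q,1) = {p,q,t}; δ(r,1) = {q}; δ(s,1) = {q}; δ(t,1) = {r}; δ(u,1) = {p,r,t,u}.
Union: {p,q,r,t,u}.
After 1: {p,q,r,t,u}.
δ(p,2) = {q,s}; δ(q,2) = {t}; δ(r,2) = {u}; δ(t,2) = {r,s,t}; δ(u,2) = {p,s,t}.
Union: {p,q,r,s,t,u}.
After 2: {p,q,r,s,t,u}.
δ(p,0) = {p,q,r,s,t}; δ(q,0) = {p}; δ(r,0) = {p,q,s}; δ(s,0) = {q}; δ(t,0) = {p,u}; δ(u,0) = {r}.
Union: {p,q,r,s,t,u}.
After 0: {p,q,r,s,t,u}.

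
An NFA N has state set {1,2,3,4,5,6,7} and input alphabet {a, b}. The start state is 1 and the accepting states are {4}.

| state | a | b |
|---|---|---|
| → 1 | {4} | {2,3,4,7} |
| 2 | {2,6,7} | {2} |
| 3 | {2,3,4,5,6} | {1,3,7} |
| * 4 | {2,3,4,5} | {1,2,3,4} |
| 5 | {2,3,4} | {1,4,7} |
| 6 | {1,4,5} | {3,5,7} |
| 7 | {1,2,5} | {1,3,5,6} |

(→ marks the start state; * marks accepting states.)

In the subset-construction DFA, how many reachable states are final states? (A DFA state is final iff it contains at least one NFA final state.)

7

Start state of the DFA: {1}.
{1} --a--> {4}  [new]
{1} --b--> {2,3,4,7}  [new]
{4} --a--> {2,3,4,5}  [new]
{4} --b--> {1,2,3,4}  [new]
{2,3,4,7} --a--> {1,2,3,4,5,6,7}  [new]
{2,3,4,7} --b--> {1,2,3,4,5,6,7}  [seen]
{2,3,4,5} --a--> {2,3,4,5,6,7}  [new]
{2,3,4,5} --b--> {1,2,3,4,7}  [new]
{1,2,3,4} --a--> {2,3,4,5,6,7}  [seen]
{1,2,3,4} --b--> {1,2,3,4,7}  [seen]
{1,2,3,4,5,6,7} --a--> {1,2,3,4,5,6,7}  [seen]
{1,2,3,4,5,6,7} --b--> {1,2,3,4,5,6,7}  [seen]
{2,3,4,5,6,7} --a--> {1,2,3,4,5,6,7}  [seen]
{2,3,4,5,6,7} --b--> {1,2,3,4,5,6,7}  [seen]
{1,2,3,4,7} --a--> {1,2,3,4,5,6,7}  [seen]
{1,2,3,4,7} --b--> {1,2,3,4,5,6,7}  [seen]
Reachable DFA states: {1}, {4}, {2,3,4,7}, {2,3,4,5}, {1,2,3,4}, {1,2,3,4,5,6,7}, {2,3,4,5,6,7}, {1,2,3,4,7}.
Accepting DFA states (contain an NFA accepting state): {4}, {2,3,4,7}, {2,3,4,5}, {1,2,3,4}, {1,2,3,4,5,6,7}, {2,3,4,5,6,7}, {1,2,3,4,7}.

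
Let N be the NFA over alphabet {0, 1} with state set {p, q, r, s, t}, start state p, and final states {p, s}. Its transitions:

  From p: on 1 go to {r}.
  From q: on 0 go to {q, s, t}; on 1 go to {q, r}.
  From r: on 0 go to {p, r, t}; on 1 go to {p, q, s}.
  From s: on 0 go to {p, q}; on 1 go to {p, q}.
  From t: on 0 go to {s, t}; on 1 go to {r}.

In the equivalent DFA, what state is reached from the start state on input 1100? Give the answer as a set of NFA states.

{p, q, s, t}

Start: {p}.
δ(p,1) = {r}.
Union: {r}.
After 1: {r}.
δ(r,1) = {p, q, s}.
Union: {p, q, s}.
After 1: {p, q, s}.
δ(p,0) = ∅; δ(q,0) = {q, s, t}; δ(s,0) = {p, q}.
Union: {p, q, s, t}.
After 0: {p, q, s, t}.
δ(p,0) = ∅; δ(q,0) = {q, s, t}; δ(s,0) = {p, q}; δ(t,0) = {s, t}.
Union: {p, q, s, t}.
After 0: {p, q, s, t}.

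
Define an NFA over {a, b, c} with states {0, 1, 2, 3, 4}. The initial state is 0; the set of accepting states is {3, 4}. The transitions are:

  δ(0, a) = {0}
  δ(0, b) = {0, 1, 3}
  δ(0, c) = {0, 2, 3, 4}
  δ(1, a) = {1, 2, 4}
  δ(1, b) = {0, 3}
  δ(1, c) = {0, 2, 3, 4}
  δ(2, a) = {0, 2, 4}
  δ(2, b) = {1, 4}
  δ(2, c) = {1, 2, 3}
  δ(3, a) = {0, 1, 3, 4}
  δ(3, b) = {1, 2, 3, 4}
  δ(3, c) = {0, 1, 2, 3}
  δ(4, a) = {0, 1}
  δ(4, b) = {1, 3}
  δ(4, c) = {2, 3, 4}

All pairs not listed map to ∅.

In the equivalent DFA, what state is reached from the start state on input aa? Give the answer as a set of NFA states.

{0}

Start: {0}.
δ(0,a) = {0}.
Union: {0}.
After a: {0}.
δ(0,a) = {0}.
Union: {0}.
After a: {0}.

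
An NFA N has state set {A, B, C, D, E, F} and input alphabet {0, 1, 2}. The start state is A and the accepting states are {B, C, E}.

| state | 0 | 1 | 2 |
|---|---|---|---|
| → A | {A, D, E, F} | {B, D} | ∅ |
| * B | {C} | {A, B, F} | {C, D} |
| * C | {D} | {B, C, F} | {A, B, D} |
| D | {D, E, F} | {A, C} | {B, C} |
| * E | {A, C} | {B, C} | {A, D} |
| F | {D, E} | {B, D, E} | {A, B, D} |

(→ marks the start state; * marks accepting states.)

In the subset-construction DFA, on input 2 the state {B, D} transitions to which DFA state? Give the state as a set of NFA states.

δ(B,2) = {C, D}; δ(D,2) = {B, C}.
Union: {B, C, D}.

{B, C, D}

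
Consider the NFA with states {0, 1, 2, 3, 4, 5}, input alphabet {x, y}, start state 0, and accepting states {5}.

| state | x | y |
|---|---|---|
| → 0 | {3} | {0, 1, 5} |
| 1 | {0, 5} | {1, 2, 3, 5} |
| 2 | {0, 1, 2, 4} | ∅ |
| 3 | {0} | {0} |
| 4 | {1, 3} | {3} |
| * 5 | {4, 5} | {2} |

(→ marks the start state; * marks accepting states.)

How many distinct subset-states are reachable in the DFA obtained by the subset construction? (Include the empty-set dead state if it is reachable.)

Start state of the DFA: {0}.
{0} --x--> {3}  [new]
{0} --y--> {0, 1, 5}  [new]
{3} --x--> {0}  [seen]
{3} --y--> {0}  [seen]
{0, 1, 5} --x--> {0, 3, 4, 5}  [new]
{0, 1, 5} --y--> {0, 1, 2, 3, 5}  [new]
{0, 3, 4, 5} --x--> {0, 1, 3, 4, 5}  [new]
{0, 3, 4, 5} --y--> {0, 1, 2, 3, 5}  [seen]
{0, 1, 2, 3, 5} --x--> {0, 1, 2, 3, 4, 5}  [new]
{0, 1, 2, 3, 5} --y--> {0, 1, 2, 3, 5}  [seen]
{0, 1, 3, 4, 5} --x--> {0, 1, 3, 4, 5}  [seen]
{0, 1, 3, 4, 5} --y--> {0, 1, 2, 3, 5}  [seen]
{0, 1, 2, 3, 4, 5} --x--> {0, 1, 2, 3, 4, 5}  [seen]
{0, 1, 2, 3, 4, 5} --y--> {0, 1, 2, 3, 5}  [seen]
Reachable DFA states: {0}, {3}, {0, 1, 5}, {0, 3, 4, 5}, {0, 1, 2, 3, 5}, {0, 1, 3, 4, 5}, {0, 1, 2, 3, 4, 5}.

7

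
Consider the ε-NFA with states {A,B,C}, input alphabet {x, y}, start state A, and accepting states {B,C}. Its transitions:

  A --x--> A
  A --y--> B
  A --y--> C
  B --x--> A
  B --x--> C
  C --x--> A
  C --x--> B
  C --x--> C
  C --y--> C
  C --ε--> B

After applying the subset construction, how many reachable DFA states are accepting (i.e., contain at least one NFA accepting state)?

Start state of the DFA: {A} (ε-closure of the NFA start).
{A} --x--> {A}  [seen]
{A} --y--> {B,C}  [new]
{B,C} --x--> {A,B,C}  [new]
{B,C} --y--> {B,C}  [seen]
{A,B,C} --x--> {A,B,C}  [seen]
{A,B,C} --y--> {B,C}  [seen]
Reachable DFA states: {A}, {B,C}, {A,B,C}.
Accepting DFA states (contain an NFA accepting state): {B,C}, {A,B,C}.

2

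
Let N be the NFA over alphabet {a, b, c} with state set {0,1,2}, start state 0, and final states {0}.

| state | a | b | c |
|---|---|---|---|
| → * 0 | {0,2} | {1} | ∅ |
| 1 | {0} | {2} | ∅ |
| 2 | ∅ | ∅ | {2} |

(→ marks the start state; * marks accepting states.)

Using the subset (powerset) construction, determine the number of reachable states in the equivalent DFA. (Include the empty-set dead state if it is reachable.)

Start state of the DFA: {0}.
{0} --a--> {0,2}  [new]
{0} --b--> {1}  [new]
{0} --c--> ∅  [new]
{0,2} --a--> {0,2}  [seen]
{0,2} --b--> {1}  [seen]
{0,2} --c--> {2}  [new]
{1} --a--> {0}  [seen]
{1} --b--> {2}  [seen]
{1} --c--> ∅  [seen]
∅ --a--> ∅  [seen]
∅ --b--> ∅  [seen]
∅ --c--> ∅  [seen]
{2} --a--> ∅  [seen]
{2} --b--> ∅  [seen]
{2} --c--> {2}  [seen]
Reachable DFA states: {0}, {0,2}, {1}, ∅, {2}.

5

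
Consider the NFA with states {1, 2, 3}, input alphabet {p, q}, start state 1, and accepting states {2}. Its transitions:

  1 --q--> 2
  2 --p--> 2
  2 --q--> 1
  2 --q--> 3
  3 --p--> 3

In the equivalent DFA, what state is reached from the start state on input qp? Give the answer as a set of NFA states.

Start: {1}.
δ(1,q) = {2}.
Union: {2}.
After q: {2}.
δ(2,p) = {2}.
Union: {2}.
After p: {2}.

{2}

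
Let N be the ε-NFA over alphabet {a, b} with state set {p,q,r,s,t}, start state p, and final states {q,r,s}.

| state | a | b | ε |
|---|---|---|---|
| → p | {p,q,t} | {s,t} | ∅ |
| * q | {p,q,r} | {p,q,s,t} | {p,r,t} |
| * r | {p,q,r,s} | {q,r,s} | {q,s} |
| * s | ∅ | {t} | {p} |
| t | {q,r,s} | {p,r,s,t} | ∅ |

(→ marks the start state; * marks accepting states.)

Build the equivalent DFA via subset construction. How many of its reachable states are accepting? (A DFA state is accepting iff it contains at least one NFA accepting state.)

Start state of the DFA: {p} (ε-closure of the NFA start).
{p} --a--> {p,q,r,s,t}  [new]
{p} --b--> {p,s,t}  [new]
{p,q,r,s,t} --a--> {p,q,r,s,t}  [seen]
{p,q,r,s,t} --b--> {p,q,r,s,t}  [seen]
{p,s,t} --a--> {p,q,r,s,t}  [seen]
{p,s,t} --b--> {p,q,r,s,t}  [seen]
Reachable DFA states: {p}, {p,q,r,s,t}, {p,s,t}.
Accepting DFA states (contain an NFA accepting state): {p,q,r,s,t}, {p,s,t}.

2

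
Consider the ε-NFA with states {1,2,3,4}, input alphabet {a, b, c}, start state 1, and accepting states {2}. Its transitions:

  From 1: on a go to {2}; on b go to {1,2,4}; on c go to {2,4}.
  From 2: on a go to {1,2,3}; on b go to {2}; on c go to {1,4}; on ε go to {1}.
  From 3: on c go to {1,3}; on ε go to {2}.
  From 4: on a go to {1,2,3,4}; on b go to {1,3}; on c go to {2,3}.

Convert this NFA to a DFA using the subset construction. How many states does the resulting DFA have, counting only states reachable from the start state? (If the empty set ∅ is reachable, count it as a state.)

Start state of the DFA: {1} (ε-closure of the NFA start).
{1} --a--> {1,2}  [new]
{1} --b--> {1,2,4}  [new]
{1} --c--> {1,2,4}  [seen]
{1,2} --a--> {1,2,3}  [new]
{1,2} --b--> {1,2,4}  [seen]
{1,2} --c--> {1,2,4}  [seen]
{1,2,4} --a--> {1,2,3,4}  [new]
{1,2,4} --b--> {1,2,3,4}  [seen]
{1,2,4} --c--> {1,2,3,4}  [seen]
{1,2,3} --a--> {1,2,3}  [seen]
{1,2,3} --b--> {1,2,4}  [seen]
{1,2,3} --c--> {1,2,3,4}  [seen]
{1,2,3,4} --a--> {1,2,3,4}  [seen]
{1,2,3,4} --b--> {1,2,3,4}  [seen]
{1,2,3,4} --c--> {1,2,3,4}  [seen]
Reachable DFA states: {1}, {1,2}, {1,2,4}, {1,2,3}, {1,2,3,4}.

5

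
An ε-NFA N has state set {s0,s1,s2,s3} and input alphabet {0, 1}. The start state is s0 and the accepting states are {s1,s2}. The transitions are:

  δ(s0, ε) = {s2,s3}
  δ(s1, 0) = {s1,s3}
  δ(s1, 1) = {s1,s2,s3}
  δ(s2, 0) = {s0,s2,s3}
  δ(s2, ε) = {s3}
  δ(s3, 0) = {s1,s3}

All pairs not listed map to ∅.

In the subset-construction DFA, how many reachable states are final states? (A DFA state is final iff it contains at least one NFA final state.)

3

Start state of the DFA: {s0,s2,s3} (ε-closure of the NFA start).
{s0,s2,s3} --0--> {s0,s1,s2,s3}  [new]
{s0,s2,s3} --1--> ∅  [new]
{s0,s1,s2,s3} --0--> {s0,s1,s2,s3}  [seen]
{s0,s1,s2,s3} --1--> {s1,s2,s3}  [new]
∅ --0--> ∅  [seen]
∅ --1--> ∅  [seen]
{s1,s2,s3} --0--> {s0,s1,s2,s3}  [seen]
{s1,s2,s3} --1--> {s1,s2,s3}  [seen]
Reachable DFA states: {s0,s2,s3}, {s0,s1,s2,s3}, ∅, {s1,s2,s3}.
Accepting DFA states (contain an NFA accepting state): {s0,s2,s3}, {s0,s1,s2,s3}, {s1,s2,s3}.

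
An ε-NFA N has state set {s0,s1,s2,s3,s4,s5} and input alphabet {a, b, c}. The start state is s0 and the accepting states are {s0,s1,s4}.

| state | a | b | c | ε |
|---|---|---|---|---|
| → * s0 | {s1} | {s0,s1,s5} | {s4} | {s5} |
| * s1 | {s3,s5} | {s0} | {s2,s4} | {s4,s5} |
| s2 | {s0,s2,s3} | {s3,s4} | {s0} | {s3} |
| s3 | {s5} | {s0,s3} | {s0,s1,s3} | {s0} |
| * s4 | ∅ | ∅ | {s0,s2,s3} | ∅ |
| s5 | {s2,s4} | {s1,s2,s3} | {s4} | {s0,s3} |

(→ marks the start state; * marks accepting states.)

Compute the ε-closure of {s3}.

{s0,s3,s5}

Begin with {s3}.
s3 →ε {s0}; add s0.
s0 →ε {s5}; add s5.
ε-closure = {s0,s3,s5}.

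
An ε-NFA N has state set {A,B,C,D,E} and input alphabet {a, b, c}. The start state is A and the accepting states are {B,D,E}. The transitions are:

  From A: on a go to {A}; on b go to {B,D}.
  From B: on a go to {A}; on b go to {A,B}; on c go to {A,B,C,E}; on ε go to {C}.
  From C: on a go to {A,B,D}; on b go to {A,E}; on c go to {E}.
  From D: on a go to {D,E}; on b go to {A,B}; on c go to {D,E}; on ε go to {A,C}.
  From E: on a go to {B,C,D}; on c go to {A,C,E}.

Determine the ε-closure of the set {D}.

Begin with {D}.
D →ε {A,C}; add A, C.
ε-closure = {A,C,D}.

{A,C,D}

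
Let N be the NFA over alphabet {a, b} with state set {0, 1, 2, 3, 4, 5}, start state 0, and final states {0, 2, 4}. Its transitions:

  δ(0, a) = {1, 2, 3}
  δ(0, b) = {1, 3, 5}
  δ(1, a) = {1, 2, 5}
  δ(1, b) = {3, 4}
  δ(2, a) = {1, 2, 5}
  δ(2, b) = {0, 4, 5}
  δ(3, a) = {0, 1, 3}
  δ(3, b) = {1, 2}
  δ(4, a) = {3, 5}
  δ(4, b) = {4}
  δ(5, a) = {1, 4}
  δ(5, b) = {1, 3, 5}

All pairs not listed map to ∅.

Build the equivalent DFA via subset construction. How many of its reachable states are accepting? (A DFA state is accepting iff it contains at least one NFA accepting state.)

5

Start state of the DFA: {0}.
{0} --a--> {1, 2, 3}  [new]
{0} --b--> {1, 3, 5}  [new]
{1, 2, 3} --a--> {0, 1, 2, 3, 5}  [new]
{1, 2, 3} --b--> {0, 1, 2, 3, 4, 5}  [new]
{1, 3, 5} --a--> {0, 1, 2, 3, 4, 5}  [seen]
{1, 3, 5} --b--> {1, 2, 3, 4, 5}  [new]
{0, 1, 2, 3, 5} --a--> {0, 1, 2, 3, 4, 5}  [seen]
{0, 1, 2, 3, 5} --b--> {0, 1, 2, 3, 4, 5}  [seen]
{0, 1, 2, 3, 4, 5} --a--> {0, 1, 2, 3, 4, 5}  [seen]
{0, 1, 2, 3, 4, 5} --b--> {0, 1, 2, 3, 4, 5}  [seen]
{1, 2, 3, 4, 5} --a--> {0, 1, 2, 3, 4, 5}  [seen]
{1, 2, 3, 4, 5} --b--> {0, 1, 2, 3, 4, 5}  [seen]
Reachable DFA states: {0}, {1, 2, 3}, {1, 3, 5}, {0, 1, 2, 3, 5}, {0, 1, 2, 3, 4, 5}, {1, 2, 3, 4, 5}.
Accepting DFA states (contain an NFA accepting state): {0}, {1, 2, 3}, {0, 1, 2, 3, 5}, {0, 1, 2, 3, 4, 5}, {1, 2, 3, 4, 5}.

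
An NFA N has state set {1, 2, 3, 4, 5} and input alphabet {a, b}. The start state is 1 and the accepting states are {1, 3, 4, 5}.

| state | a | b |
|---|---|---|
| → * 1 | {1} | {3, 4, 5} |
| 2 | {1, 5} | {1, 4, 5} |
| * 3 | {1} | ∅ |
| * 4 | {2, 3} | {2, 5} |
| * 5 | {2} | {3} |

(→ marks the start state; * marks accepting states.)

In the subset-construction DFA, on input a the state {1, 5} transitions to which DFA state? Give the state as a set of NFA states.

{1, 2}

δ(1,a) = {1}; δ(5,a) = {2}.
Union: {1, 2}.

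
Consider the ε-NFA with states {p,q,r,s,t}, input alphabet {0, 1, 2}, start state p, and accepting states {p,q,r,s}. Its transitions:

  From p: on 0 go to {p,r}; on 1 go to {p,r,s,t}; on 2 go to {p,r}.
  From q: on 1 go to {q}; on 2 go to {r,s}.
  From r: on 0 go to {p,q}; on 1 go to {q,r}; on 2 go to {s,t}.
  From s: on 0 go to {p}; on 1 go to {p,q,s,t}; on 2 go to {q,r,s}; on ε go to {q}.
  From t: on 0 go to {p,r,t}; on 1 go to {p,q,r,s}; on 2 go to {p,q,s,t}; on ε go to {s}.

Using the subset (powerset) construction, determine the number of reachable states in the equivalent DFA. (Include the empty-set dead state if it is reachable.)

Start state of the DFA: {p} (ε-closure of the NFA start).
{p} --0--> {p,r}  [new]
{p} --1--> {p,q,r,s,t}  [new]
{p} --2--> {p,r}  [seen]
{p,r} --0--> {p,q,r}  [new]
{p,r} --1--> {p,q,r,s,t}  [seen]
{p,r} --2--> {p,q,r,s,t}  [seen]
{p,q,r,s,t} --0--> {p,q,r,s,t}  [seen]
{p,q,r,s,t} --1--> {p,q,r,s,t}  [seen]
{p,q,r,s,t} --2--> {p,q,r,s,t}  [seen]
{p,q,r} --0--> {p,q,r}  [seen]
{p,q,r} --1--> {p,q,r,s,t}  [seen]
{p,q,r} --2--> {p,q,r,s,t}  [seen]
Reachable DFA states: {p}, {p,r}, {p,q,r,s,t}, {p,q,r}.

4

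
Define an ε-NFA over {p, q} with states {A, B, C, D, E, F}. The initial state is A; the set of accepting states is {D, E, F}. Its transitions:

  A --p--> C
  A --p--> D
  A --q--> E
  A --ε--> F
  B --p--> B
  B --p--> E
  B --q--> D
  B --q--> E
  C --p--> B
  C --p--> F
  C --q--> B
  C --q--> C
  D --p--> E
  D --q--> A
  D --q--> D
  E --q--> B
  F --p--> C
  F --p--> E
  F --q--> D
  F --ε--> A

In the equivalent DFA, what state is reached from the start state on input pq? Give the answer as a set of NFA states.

Start: {A, F}.
δ(A,p) = {C, D}; δ(F,p) = {C, E}.
Union: {C, D, E}.
After p: {C, D, E}.
δ(C,q) = {B, C}; δ(D,q) = {A, D}; δ(E,q) = {B}.
Union: {A, B, C, D}.
ε-closure gives {A, B, C, D, F}.
After q: {A, B, C, D, F}.

{A, B, C, D, F}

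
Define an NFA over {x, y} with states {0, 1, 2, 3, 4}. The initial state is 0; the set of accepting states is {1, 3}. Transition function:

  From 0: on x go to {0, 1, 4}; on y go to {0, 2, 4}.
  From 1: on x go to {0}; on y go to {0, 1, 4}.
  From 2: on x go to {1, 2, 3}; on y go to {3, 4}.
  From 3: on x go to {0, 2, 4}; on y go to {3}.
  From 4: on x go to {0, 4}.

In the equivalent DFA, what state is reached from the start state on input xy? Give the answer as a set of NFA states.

{0, 1, 2, 4}

Start: {0}.
δ(0,x) = {0, 1, 4}.
Union: {0, 1, 4}.
After x: {0, 1, 4}.
δ(0,y) = {0, 2, 4}; δ(1,y) = {0, 1, 4}; δ(4,y) = ∅.
Union: {0, 1, 2, 4}.
After y: {0, 1, 2, 4}.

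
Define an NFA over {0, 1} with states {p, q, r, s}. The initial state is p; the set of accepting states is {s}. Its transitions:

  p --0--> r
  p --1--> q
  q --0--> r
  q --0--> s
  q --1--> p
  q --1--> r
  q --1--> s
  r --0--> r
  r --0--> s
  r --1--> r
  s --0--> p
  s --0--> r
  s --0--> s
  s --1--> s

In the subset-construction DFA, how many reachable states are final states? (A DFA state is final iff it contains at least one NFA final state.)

3

Start state of the DFA: {p}.
{p} --0--> {r}  [new]
{p} --1--> {q}  [new]
{r} --0--> {r, s}  [new]
{r} --1--> {r}  [seen]
{q} --0--> {r, s}  [seen]
{q} --1--> {p, r, s}  [new]
{r, s} --0--> {p, r, s}  [seen]
{r, s} --1--> {r, s}  [seen]
{p, r, s} --0--> {p, r, s}  [seen]
{p, r, s} --1--> {q, r, s}  [new]
{q, r, s} --0--> {p, r, s}  [seen]
{q, r, s} --1--> {p, r, s}  [seen]
Reachable DFA states: {p}, {r}, {q}, {r, s}, {p, r, s}, {q, r, s}.
Accepting DFA states (contain an NFA accepting state): {r, s}, {p, r, s}, {q, r, s}.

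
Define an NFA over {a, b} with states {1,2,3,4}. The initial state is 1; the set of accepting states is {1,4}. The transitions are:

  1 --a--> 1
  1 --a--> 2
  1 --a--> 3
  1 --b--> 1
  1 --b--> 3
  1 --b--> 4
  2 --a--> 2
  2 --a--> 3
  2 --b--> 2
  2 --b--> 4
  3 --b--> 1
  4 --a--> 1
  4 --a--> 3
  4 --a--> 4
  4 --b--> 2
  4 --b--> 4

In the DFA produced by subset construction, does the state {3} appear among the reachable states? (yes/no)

no

Start state of the DFA: {1}.
{1} --a--> {1,2,3}  [new]
{1} --b--> {1,3,4}  [new]
{1,2,3} --a--> {1,2,3}  [seen]
{1,2,3} --b--> {1,2,3,4}  [new]
{1,3,4} --a--> {1,2,3,4}  [seen]
{1,3,4} --b--> {1,2,3,4}  [seen]
{1,2,3,4} --a--> {1,2,3,4}  [seen]
{1,2,3,4} --b--> {1,2,3,4}  [seen]
Reachable DFA states: {1}, {1,2,3}, {1,3,4}, {1,2,3,4}.
{3} is not among them.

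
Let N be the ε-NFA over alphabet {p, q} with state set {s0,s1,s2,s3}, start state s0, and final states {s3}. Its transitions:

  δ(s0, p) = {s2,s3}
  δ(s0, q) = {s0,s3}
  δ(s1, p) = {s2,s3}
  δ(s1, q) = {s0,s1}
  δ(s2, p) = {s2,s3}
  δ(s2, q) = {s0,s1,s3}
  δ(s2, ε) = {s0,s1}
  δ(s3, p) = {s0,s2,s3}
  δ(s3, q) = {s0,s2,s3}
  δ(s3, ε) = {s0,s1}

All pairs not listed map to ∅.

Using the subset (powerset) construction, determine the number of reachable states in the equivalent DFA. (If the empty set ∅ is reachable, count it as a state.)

Start state of the DFA: {s0} (ε-closure of the NFA start).
{s0} --p--> {s0,s1,s2,s3}  [new]
{s0} --q--> {s0,s1,s3}  [new]
{s0,s1,s2,s3} --p--> {s0,s1,s2,s3}  [seen]
{s0,s1,s2,s3} --q--> {s0,s1,s2,s3}  [seen]
{s0,s1,s3} --p--> {s0,s1,s2,s3}  [seen]
{s0,s1,s3} --q--> {s0,s1,s2,s3}  [seen]
Reachable DFA states: {s0}, {s0,s1,s2,s3}, {s0,s1,s3}.

3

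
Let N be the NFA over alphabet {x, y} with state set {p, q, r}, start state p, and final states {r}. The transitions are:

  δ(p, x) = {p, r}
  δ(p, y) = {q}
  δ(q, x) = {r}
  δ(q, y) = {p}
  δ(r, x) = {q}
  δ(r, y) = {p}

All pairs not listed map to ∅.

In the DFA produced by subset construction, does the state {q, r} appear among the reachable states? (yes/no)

Start state of the DFA: {p}.
{p} --x--> {p, r}  [new]
{p} --y--> {q}  [new]
{p, r} --x--> {p, q, r}  [new]
{p, r} --y--> {p, q}  [new]
{q} --x--> {r}  [new]
{q} --y--> {p}  [seen]
{p, q, r} --x--> {p, q, r}  [seen]
{p, q, r} --y--> {p, q}  [seen]
{p, q} --x--> {p, r}  [seen]
{p, q} --y--> {p, q}  [seen]
{r} --x--> {q}  [seen]
{r} --y--> {p}  [seen]
Reachable DFA states: {p}, {p, r}, {q}, {p, q, r}, {p, q}, {r}.
{q, r} is not among them.

no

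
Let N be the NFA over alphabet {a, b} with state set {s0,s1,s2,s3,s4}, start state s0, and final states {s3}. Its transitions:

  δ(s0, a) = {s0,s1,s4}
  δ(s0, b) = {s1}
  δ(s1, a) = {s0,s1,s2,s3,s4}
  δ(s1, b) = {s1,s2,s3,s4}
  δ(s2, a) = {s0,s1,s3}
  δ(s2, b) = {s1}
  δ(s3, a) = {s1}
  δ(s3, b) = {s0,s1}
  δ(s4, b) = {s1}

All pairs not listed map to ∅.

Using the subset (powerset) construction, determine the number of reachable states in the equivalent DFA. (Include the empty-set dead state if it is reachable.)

Start state of the DFA: {s0}.
{s0} --a--> {s0,s1,s4}  [new]
{s0} --b--> {s1}  [new]
{s0,s1,s4} --a--> {s0,s1,s2,s3,s4}  [new]
{s0,s1,s4} --b--> {s1,s2,s3,s4}  [new]
{s1} --a--> {s0,s1,s2,s3,s4}  [seen]
{s1} --b--> {s1,s2,s3,s4}  [seen]
{s0,s1,s2,s3,s4} --a--> {s0,s1,s2,s3,s4}  [seen]
{s0,s1,s2,s3,s4} --b--> {s0,s1,s2,s3,s4}  [seen]
{s1,s2,s3,s4} --a--> {s0,s1,s2,s3,s4}  [seen]
{s1,s2,s3,s4} --b--> {s0,s1,s2,s3,s4}  [seen]
Reachable DFA states: {s0}, {s0,s1,s4}, {s1}, {s0,s1,s2,s3,s4}, {s1,s2,s3,s4}.

5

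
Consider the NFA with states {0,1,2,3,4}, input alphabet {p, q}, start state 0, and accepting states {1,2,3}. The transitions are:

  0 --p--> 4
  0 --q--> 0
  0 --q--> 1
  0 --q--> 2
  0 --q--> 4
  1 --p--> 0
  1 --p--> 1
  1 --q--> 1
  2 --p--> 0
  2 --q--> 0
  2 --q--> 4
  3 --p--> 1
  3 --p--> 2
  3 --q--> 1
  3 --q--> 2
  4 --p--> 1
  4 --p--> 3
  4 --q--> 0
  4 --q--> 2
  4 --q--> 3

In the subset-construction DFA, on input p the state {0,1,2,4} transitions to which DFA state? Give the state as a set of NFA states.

{0,1,3,4}

δ(0,p) = {4}; δ(1,p) = {0,1}; δ(2,p) = {0}; δ(4,p) = {1,3}.
Union: {0,1,3,4}.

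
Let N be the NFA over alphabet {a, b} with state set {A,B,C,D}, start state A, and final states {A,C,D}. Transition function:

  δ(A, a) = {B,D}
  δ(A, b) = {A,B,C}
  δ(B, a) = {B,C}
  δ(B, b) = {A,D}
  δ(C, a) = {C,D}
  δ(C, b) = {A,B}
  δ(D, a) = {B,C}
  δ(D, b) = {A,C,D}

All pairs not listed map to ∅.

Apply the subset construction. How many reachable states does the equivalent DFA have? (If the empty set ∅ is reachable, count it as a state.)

8

Start state of the DFA: {A}.
{A} --a--> {B,D}  [new]
{A} --b--> {A,B,C}  [new]
{B,D} --a--> {B,C}  [new]
{B,D} --b--> {A,C,D}  [new]
{A,B,C} --a--> {B,C,D}  [new]
{A,B,C} --b--> {A,B,C,D}  [new]
{B,C} --a--> {B,C,D}  [seen]
{B,C} --b--> {A,B,D}  [new]
{A,C,D} --a--> {B,C,D}  [seen]
{A,C,D} --b--> {A,B,C,D}  [seen]
{B,C,D} --a--> {B,C,D}  [seen]
{B,C,D} --b--> {A,B,C,D}  [seen]
{A,B,C,D} --a--> {B,C,D}  [seen]
{A,B,C,D} --b--> {A,B,C,D}  [seen]
{A,B,D} --a--> {B,C,D}  [seen]
{A,B,D} --b--> {A,B,C,D}  [seen]
Reachable DFA states: {A}, {B,D}, {A,B,C}, {B,C}, {A,C,D}, {B,C,D}, {A,B,C,D}, {A,B,D}.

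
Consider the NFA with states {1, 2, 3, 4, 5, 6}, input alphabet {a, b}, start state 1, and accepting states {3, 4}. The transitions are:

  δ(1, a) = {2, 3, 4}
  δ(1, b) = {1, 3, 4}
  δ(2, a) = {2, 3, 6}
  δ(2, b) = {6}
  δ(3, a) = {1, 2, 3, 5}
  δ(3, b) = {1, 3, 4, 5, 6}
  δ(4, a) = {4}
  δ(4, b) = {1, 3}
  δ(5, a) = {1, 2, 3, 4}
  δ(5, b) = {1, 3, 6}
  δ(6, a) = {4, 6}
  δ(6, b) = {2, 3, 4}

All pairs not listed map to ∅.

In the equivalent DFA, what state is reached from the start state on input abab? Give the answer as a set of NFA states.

{1, 2, 3, 4, 5, 6}

Start: {1}.
δ(1,a) = {2, 3, 4}.
Union: {2, 3, 4}.
After a: {2, 3, 4}.
δ(2,b) = {6}; δ(3,b) = {1, 3, 4, 5, 6}; δ(4,b) = {1, 3}.
Union: {1, 3, 4, 5, 6}.
After b: {1, 3, 4, 5, 6}.
δ(1,a) = {2, 3, 4}; δ(3,a) = {1, 2, 3, 5}; δ(4,a) = {4}; δ(5,a) = {1, 2, 3, 4}; δ(6,a) = {4, 6}.
Union: {1, 2, 3, 4, 5, 6}.
After a: {1, 2, 3, 4, 5, 6}.
δ(1,b) = {1, 3, 4}; δ(2,b) = {6}; δ(3,b) = {1, 3, 4, 5, 6}; δ(4,b) = {1, 3}; δ(5,b) = {1, 3, 6}; δ(6,b) = {2, 3, 4}.
Union: {1, 2, 3, 4, 5, 6}.
After b: {1, 2, 3, 4, 5, 6}.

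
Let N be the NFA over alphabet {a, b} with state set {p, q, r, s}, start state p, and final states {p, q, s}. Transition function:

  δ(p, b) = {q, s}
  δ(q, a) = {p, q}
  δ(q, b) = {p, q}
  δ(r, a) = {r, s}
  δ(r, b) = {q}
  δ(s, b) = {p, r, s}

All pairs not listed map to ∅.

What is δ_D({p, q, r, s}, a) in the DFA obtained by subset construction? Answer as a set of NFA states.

δ(p,a) = ∅; δ(q,a) = {p, q}; δ(r,a) = {r, s}; δ(s,a) = ∅.
Union: {p, q, r, s}.

{p, q, r, s}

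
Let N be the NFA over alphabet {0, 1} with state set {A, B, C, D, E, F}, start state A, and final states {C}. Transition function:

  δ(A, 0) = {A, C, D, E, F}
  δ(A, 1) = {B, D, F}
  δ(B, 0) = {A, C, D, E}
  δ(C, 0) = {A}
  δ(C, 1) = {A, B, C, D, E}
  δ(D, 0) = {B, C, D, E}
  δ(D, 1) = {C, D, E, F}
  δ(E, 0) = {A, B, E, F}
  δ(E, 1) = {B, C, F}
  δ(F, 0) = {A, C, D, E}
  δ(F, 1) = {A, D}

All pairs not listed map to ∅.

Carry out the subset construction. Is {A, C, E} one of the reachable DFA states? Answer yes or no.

Start state of the DFA: {A}.
{A} --0--> {A, C, D, E, F}  [new]
{A} --1--> {B, D, F}  [new]
{A, C, D, E, F} --0--> {A, B, C, D, E, F}  [new]
{A, C, D, E, F} --1--> {A, B, C, D, E, F}  [seen]
{B, D, F} --0--> {A, B, C, D, E}  [new]
{B, D, F} --1--> {A, C, D, E, F}  [seen]
{A, B, C, D, E, F} --0--> {A, B, C, D, E, F}  [seen]
{A, B, C, D, E, F} --1--> {A, B, C, D, E, F}  [seen]
{A, B, C, D, E} --0--> {A, B, C, D, E, F}  [seen]
{A, B, C, D, E} --1--> {A, B, C, D, E, F}  [seen]
Reachable DFA states: {A}, {A, C, D, E, F}, {B, D, F}, {A, B, C, D, E, F}, {A, B, C, D, E}.
{A, C, E} is not among them.

no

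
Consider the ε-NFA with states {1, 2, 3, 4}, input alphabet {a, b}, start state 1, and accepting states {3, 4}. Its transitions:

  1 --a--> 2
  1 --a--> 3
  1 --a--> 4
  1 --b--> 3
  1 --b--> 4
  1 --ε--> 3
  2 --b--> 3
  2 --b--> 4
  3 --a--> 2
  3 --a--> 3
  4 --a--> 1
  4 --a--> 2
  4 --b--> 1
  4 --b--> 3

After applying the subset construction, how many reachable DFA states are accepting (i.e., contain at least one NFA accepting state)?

Start state of the DFA: {1, 3} (ε-closure of the NFA start).
{1, 3} --a--> {2, 3, 4}  [new]
{1, 3} --b--> {3, 4}  [new]
{2, 3, 4} --a--> {1, 2, 3}  [new]
{2, 3, 4} --b--> {1, 3, 4}  [new]
{3, 4} --a--> {1, 2, 3}  [seen]
{3, 4} --b--> {1, 3}  [seen]
{1, 2, 3} --a--> {2, 3, 4}  [seen]
{1, 2, 3} --b--> {3, 4}  [seen]
{1, 3, 4} --a--> {1, 2, 3, 4}  [new]
{1, 3, 4} --b--> {1, 3, 4}  [seen]
{1, 2, 3, 4} --a--> {1, 2, 3, 4}  [seen]
{1, 2, 3, 4} --b--> {1, 3, 4}  [seen]
Reachable DFA states: {1, 3}, {2, 3, 4}, {3, 4}, {1, 2, 3}, {1, 3, 4}, {1, 2, 3, 4}.
Accepting DFA states (contain an NFA accepting state): {1, 3}, {2, 3, 4}, {3, 4}, {1, 2, 3}, {1, 3, 4}, {1, 2, 3, 4}.

6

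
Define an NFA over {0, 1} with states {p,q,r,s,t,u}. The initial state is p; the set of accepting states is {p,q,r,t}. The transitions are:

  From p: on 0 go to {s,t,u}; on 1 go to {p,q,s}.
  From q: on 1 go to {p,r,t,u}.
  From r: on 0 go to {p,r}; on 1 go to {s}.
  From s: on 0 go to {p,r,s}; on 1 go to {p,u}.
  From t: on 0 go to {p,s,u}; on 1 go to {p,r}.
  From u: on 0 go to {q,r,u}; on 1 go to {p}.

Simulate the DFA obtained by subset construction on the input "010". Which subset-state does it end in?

{p,q,r,s,t,u}

Start: {p}.
δ(p,0) = {s,t,u}.
Union: {s,t,u}.
After 0: {s,t,u}.
δ(s,1) = {p,u}; δ(t,1) = {p,r}; δ(u,1) = {p}.
Union: {p,r,u}.
After 1: {p,r,u}.
δ(p,0) = {s,t,u}; δ(r,0) = {p,r}; δ(u,0) = {q,r,u}.
Union: {p,q,r,s,t,u}.
After 0: {p,q,r,s,t,u}.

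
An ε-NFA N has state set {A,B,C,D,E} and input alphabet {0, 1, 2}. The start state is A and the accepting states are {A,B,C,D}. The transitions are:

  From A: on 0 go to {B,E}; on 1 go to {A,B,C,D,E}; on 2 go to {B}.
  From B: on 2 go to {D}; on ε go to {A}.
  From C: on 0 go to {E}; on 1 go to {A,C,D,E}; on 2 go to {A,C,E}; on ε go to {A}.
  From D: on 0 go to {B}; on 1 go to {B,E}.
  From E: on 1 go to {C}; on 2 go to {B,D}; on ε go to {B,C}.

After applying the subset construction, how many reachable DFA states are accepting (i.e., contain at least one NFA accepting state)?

5

Start state of the DFA: {A} (ε-closure of the NFA start).
{A} --0--> {A,B,C,E}  [new]
{A} --1--> {A,B,C,D,E}  [new]
{A} --2--> {A,B}  [new]
{A,B,C,E} --0--> {A,B,C,E}  [seen]
{A,B,C,E} --1--> {A,B,C,D,E}  [seen]
{A,B,C,E} --2--> {A,B,C,D,E}  [seen]
{A,B,C,D,E} --0--> {A,B,C,E}  [seen]
{A,B,C,D,E} --1--> {A,B,C,D,E}  [seen]
{A,B,C,D,E} --2--> {A,B,C,D,E}  [seen]
{A,B} --0--> {A,B,C,E}  [seen]
{A,B} --1--> {A,B,C,D,E}  [seen]
{A,B} --2--> {A,B,D}  [new]
{A,B,D} --0--> {A,B,C,E}  [seen]
{A,B,D} --1--> {A,B,C,D,E}  [seen]
{A,B,D} --2--> {A,B,D}  [seen]
Reachable DFA states: {A}, {A,B,C,E}, {A,B,C,D,E}, {A,B}, {A,B,D}.
Accepting DFA states (contain an NFA accepting state): {A}, {A,B,C,E}, {A,B,C,D,E}, {A,B}, {A,B,D}.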